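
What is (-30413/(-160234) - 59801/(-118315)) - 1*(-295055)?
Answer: 5593691159631579/18958085710 ≈ 2.9506e+5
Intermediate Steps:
(-30413/(-160234) - 59801/(-118315)) - 1*(-295055) = (-30413*(-1/160234) - 59801*(-1/118315)) + 295055 = (30413/160234 + 59801/118315) + 295055 = 13180467529/18958085710 + 295055 = 5593691159631579/18958085710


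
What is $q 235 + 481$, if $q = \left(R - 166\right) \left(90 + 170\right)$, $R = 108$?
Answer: $-3543319$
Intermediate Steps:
$q = -15080$ ($q = \left(108 - 166\right) \left(90 + 170\right) = \left(-58\right) 260 = -15080$)
$q 235 + 481 = \left(-15080\right) 235 + 481 = -3543800 + 481 = -3543319$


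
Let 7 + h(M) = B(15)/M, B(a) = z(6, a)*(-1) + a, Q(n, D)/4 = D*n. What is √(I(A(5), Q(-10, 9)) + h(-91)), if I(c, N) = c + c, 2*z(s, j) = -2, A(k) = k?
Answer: √23387/91 ≈ 1.6805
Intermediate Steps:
Q(n, D) = 4*D*n (Q(n, D) = 4*(D*n) = 4*D*n)
z(s, j) = -1 (z(s, j) = (½)*(-2) = -1)
B(a) = 1 + a (B(a) = -1*(-1) + a = 1 + a)
I(c, N) = 2*c
h(M) = -7 + 16/M (h(M) = -7 + (1 + 15)/M = -7 + 16/M)
√(I(A(5), Q(-10, 9)) + h(-91)) = √(2*5 + (-7 + 16/(-91))) = √(10 + (-7 + 16*(-1/91))) = √(10 + (-7 - 16/91)) = √(10 - 653/91) = √(257/91) = √23387/91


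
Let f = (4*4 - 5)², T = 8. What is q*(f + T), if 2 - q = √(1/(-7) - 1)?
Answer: 258 - 258*I*√14/7 ≈ 258.0 - 137.91*I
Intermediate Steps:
q = 2 - 2*I*√14/7 (q = 2 - √(1/(-7) - 1) = 2 - √(-⅐ - 1) = 2 - √(-8/7) = 2 - 2*I*√14/7 ≈ 2.0 - 1.069*I)
f = 121 (f = (16 - 5)² = 11² = 121)
q*(f + T) = (2 - 2*I*√14/7)*(121 + 8) = (2 - 2*I*√14/7)*129 = 258 - 258*I*√14/7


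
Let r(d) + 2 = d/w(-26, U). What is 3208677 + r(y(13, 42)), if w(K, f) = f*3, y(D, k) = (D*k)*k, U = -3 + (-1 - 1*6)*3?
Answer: 6416713/2 ≈ 3.2084e+6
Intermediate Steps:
U = -24 (U = -3 + (-1 - 6)*3 = -3 - 7*3 = -3 - 21 = -24)
y(D, k) = D*k**2
w(K, f) = 3*f
r(d) = -2 - d/72 (r(d) = -2 + d/((3*(-24))) = -2 + d/(-72) = -2 + d*(-1/72) = -2 - d/72)
3208677 + r(y(13, 42)) = 3208677 + (-2 - 13*42**2/72) = 3208677 + (-2 - 13*1764/72) = 3208677 + (-2 - 1/72*22932) = 3208677 + (-2 - 637/2) = 3208677 - 641/2 = 6416713/2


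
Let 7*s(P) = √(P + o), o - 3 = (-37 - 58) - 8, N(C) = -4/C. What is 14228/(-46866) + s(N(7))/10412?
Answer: -7114/23433 + 2*I*√77/127547 ≈ -0.30359 + 0.0001376*I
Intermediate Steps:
o = -100 (o = 3 + ((-37 - 58) - 8) = 3 + (-95 - 8) = 3 - 103 = -100)
s(P) = √(-100 + P)/7 (s(P) = √(P - 100)/7 = √(-100 + P)/7)
14228/(-46866) + s(N(7))/10412 = 14228/(-46866) + (√(-100 - 4/7)/7)/10412 = 14228*(-1/46866) + (√(-100 - 4*⅐)/7)*(1/10412) = -7114/23433 + (√(-100 - 4/7)/7)*(1/10412) = -7114/23433 + (√(-704/7)/7)*(1/10412) = -7114/23433 + ((8*I*√77/7)/7)*(1/10412) = -7114/23433 + (8*I*√77/49)*(1/10412) = -7114/23433 + 2*I*√77/127547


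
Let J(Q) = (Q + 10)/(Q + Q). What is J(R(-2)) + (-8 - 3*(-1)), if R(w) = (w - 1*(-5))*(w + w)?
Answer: -59/12 ≈ -4.9167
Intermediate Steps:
R(w) = 2*w*(5 + w) (R(w) = (w + 5)*(2*w) = (5 + w)*(2*w) = 2*w*(5 + w))
J(Q) = (10 + Q)/(2*Q) (J(Q) = (10 + Q)/((2*Q)) = (10 + Q)*(1/(2*Q)) = (10 + Q)/(2*Q))
J(R(-2)) + (-8 - 3*(-1)) = (10 + 2*(-2)*(5 - 2))/(2*((2*(-2)*(5 - 2)))) + (-8 - 3*(-1)) = (10 + 2*(-2)*3)/(2*((2*(-2)*3))) + (-8 + 3) = (½)*(10 - 12)/(-12) - 5 = (½)*(-1/12)*(-2) - 5 = 1/12 - 5 = -59/12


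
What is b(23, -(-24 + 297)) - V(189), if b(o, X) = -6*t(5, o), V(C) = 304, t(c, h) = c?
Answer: -334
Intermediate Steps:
b(o, X) = -30 (b(o, X) = -6*5 = -30)
b(23, -(-24 + 297)) - V(189) = -30 - 1*304 = -30 - 304 = -334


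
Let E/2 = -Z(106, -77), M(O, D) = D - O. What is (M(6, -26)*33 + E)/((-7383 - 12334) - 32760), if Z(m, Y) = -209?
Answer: 638/52477 ≈ 0.012158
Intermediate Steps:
E = 418 (E = 2*(-1*(-209)) = 2*209 = 418)
(M(6, -26)*33 + E)/((-7383 - 12334) - 32760) = ((-26 - 1*6)*33 + 418)/((-7383 - 12334) - 32760) = ((-26 - 6)*33 + 418)/(-19717 - 32760) = (-32*33 + 418)/(-52477) = (-1056 + 418)*(-1/52477) = -638*(-1/52477) = 638/52477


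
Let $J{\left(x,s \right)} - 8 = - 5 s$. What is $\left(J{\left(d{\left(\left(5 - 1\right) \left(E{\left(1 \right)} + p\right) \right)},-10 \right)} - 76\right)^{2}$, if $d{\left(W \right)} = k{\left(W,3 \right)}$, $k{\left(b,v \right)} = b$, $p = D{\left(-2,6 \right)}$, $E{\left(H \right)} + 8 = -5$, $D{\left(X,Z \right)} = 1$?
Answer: $324$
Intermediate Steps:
$E{\left(H \right)} = -13$ ($E{\left(H \right)} = -8 - 5 = -13$)
$p = 1$
$d{\left(W \right)} = W$
$J{\left(x,s \right)} = 8 - 5 s$
$\left(J{\left(d{\left(\left(5 - 1\right) \left(E{\left(1 \right)} + p\right) \right)},-10 \right)} - 76\right)^{2} = \left(\left(8 - -50\right) - 76\right)^{2} = \left(\left(8 + 50\right) - 76\right)^{2} = \left(58 - 76\right)^{2} = \left(-18\right)^{2} = 324$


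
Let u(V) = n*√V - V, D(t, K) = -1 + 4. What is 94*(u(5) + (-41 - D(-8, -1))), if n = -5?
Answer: -4606 - 470*√5 ≈ -5657.0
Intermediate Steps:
D(t, K) = 3
u(V) = -V - 5*√V (u(V) = -5*√V - V = -V - 5*√V)
94*(u(5) + (-41 - D(-8, -1))) = 94*((-1*5 - 5*√5) + (-41 - 1*3)) = 94*((-5 - 5*√5) + (-41 - 3)) = 94*((-5 - 5*√5) - 44) = 94*(-49 - 5*√5) = -4606 - 470*√5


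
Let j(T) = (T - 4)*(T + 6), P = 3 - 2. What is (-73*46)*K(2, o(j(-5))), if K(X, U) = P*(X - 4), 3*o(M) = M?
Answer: 6716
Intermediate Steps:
P = 1
j(T) = (-4 + T)*(6 + T)
o(M) = M/3
K(X, U) = -4 + X (K(X, U) = 1*(X - 4) = 1*(-4 + X) = -4 + X)
(-73*46)*K(2, o(j(-5))) = (-73*46)*(-4 + 2) = -3358*(-2) = 6716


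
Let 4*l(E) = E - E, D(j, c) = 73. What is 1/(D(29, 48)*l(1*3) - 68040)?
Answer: -1/68040 ≈ -1.4697e-5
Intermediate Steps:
l(E) = 0 (l(E) = (E - E)/4 = (¼)*0 = 0)
1/(D(29, 48)*l(1*3) - 68040) = 1/(73*0 - 68040) = 1/(0 - 68040) = 1/(-68040) = -1/68040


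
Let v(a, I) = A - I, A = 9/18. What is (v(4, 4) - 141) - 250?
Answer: -789/2 ≈ -394.50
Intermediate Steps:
A = ½ (A = 9*(1/18) = ½ ≈ 0.50000)
v(a, I) = ½ - I
(v(4, 4) - 141) - 250 = ((½ - 1*4) - 141) - 250 = ((½ - 4) - 141) - 250 = (-7/2 - 141) - 250 = -289/2 - 250 = -789/2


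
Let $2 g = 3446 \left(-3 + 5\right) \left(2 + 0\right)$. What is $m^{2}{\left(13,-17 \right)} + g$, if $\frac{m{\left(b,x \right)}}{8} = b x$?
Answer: $3132716$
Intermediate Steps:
$m{\left(b,x \right)} = 8 b x$
$g = 6892$ ($g = \frac{3446 \left(-3 + 5\right) \left(2 + 0\right)}{2} = \frac{3446 \cdot 2 \cdot 2}{2} = \frac{3446 \cdot 4}{2} = \frac{1}{2} \cdot 13784 = 6892$)
$m^{2}{\left(13,-17 \right)} + g = \left(8 \cdot 13 \left(-17\right)\right)^{2} + 6892 = \left(-1768\right)^{2} + 6892 = 3125824 + 6892 = 3132716$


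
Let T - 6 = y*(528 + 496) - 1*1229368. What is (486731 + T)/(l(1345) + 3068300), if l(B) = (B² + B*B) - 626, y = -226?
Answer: -974055/6685724 ≈ -0.14569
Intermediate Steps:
T = -1460786 (T = 6 + (-226*(528 + 496) - 1*1229368) = 6 + (-226*1024 - 1229368) = 6 + (-231424 - 1229368) = 6 - 1460792 = -1460786)
l(B) = -626 + 2*B² (l(B) = (B² + B²) - 626 = 2*B² - 626 = -626 + 2*B²)
(486731 + T)/(l(1345) + 3068300) = (486731 - 1460786)/((-626 + 2*1345²) + 3068300) = -974055/((-626 + 2*1809025) + 3068300) = -974055/((-626 + 3618050) + 3068300) = -974055/(3617424 + 3068300) = -974055/6685724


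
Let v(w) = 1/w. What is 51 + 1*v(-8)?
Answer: 407/8 ≈ 50.875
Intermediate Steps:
51 + 1*v(-8) = 51 + 1/(-8) = 51 + 1*(-⅛) = 51 - ⅛ = 407/8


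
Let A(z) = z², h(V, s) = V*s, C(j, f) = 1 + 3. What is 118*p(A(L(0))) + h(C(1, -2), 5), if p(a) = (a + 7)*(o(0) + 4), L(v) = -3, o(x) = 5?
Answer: 17012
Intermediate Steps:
C(j, f) = 4
p(a) = 63 + 9*a (p(a) = (a + 7)*(5 + 4) = (7 + a)*9 = 63 + 9*a)
118*p(A(L(0))) + h(C(1, -2), 5) = 118*(63 + 9*(-3)²) + 4*5 = 118*(63 + 9*9) + 20 = 118*(63 + 81) + 20 = 118*144 + 20 = 16992 + 20 = 17012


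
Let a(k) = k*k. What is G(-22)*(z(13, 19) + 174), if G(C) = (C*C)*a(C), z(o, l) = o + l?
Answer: 48256736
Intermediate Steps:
a(k) = k²
z(o, l) = l + o
G(C) = C⁴ (G(C) = (C*C)*C² = C²*C² = C⁴)
G(-22)*(z(13, 19) + 174) = (-22)⁴*((19 + 13) + 174) = 234256*(32 + 174) = 234256*206 = 48256736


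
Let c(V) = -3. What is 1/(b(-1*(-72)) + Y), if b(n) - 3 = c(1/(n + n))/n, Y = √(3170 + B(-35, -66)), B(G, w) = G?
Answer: -1704/1800719 + 576*√3135/1800719 ≈ 0.016964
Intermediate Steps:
Y = √3135 (Y = √(3170 - 35) = √3135 ≈ 55.991)
b(n) = 3 - 3/n
1/(b(-1*(-72)) + Y) = 1/((3 - 3/((-1*(-72)))) + √3135) = 1/((3 - 3/72) + √3135) = 1/((3 - 3*1/72) + √3135) = 1/((3 - 1/24) + √3135) = 1/(71/24 + √3135)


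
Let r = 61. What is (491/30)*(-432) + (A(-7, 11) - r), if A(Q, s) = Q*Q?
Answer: -35412/5 ≈ -7082.4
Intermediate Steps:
A(Q, s) = Q²
(491/30)*(-432) + (A(-7, 11) - r) = (491/30)*(-432) + ((-7)² - 1*61) = (491*(1/30))*(-432) + (49 - 61) = (491/30)*(-432) - 12 = -35352/5 - 12 = -35412/5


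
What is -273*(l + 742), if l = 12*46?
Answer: -353262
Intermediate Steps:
l = 552
-273*(l + 742) = -273*(552 + 742) = -273*1294 = -353262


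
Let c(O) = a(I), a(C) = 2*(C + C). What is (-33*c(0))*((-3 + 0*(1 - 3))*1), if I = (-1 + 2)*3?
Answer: 1188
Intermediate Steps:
I = 3 (I = 1*3 = 3)
a(C) = 4*C (a(C) = 2*(2*C) = 4*C)
c(O) = 12 (c(O) = 4*3 = 12)
(-33*c(0))*((-3 + 0*(1 - 3))*1) = (-33*12)*((-3 + 0*(1 - 3))*1) = -396*(-3 + 0*(-2)) = -396*(-3 + 0) = -(-1188) = -396*(-3) = 1188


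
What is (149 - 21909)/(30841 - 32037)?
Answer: 5440/299 ≈ 18.194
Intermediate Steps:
(149 - 21909)/(30841 - 32037) = -21760/(-1196) = -21760*(-1/1196) = 5440/299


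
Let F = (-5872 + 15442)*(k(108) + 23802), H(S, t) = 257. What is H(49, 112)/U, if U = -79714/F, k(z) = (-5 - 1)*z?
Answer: -28473515730/39857 ≈ -7.1439e+5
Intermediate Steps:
k(z) = -6*z
F = 221583780 (F = (-5872 + 15442)*(-6*108 + 23802) = 9570*(-648 + 23802) = 9570*23154 = 221583780)
U = -39857/110791890 (U = -79714/221583780 = -79714*1/221583780 = -39857/110791890 ≈ -0.00035975)
H(49, 112)/U = 257/(-39857/110791890) = 257*(-110791890/39857) = -28473515730/39857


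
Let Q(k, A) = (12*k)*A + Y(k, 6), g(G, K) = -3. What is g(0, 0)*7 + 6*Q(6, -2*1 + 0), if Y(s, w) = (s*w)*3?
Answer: -237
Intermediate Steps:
Y(s, w) = 3*s*w
Q(k, A) = 18*k + 12*A*k (Q(k, A) = (12*k)*A + 3*k*6 = 12*A*k + 18*k = 18*k + 12*A*k)
g(0, 0)*7 + 6*Q(6, -2*1 + 0) = -3*7 + 6*(6*6*(3 + 2*(-2*1 + 0))) = -21 + 6*(6*6*(3 + 2*(-2 + 0))) = -21 + 6*(6*6*(3 + 2*(-2))) = -21 + 6*(6*6*(3 - 4)) = -21 + 6*(6*6*(-1)) = -21 + 6*(-36) = -21 - 216 = -237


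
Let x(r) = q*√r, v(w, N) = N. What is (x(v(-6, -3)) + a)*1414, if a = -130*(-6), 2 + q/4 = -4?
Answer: 1102920 - 33936*I*√3 ≈ 1.1029e+6 - 58779.0*I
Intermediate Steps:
q = -24 (q = -8 + 4*(-4) = -8 - 16 = -24)
x(r) = -24*√r
a = 780
(x(v(-6, -3)) + a)*1414 = (-24*I*√3 + 780)*1414 = (780 - 24*I*√3)*1414 = 1102920 - 33936*I*√3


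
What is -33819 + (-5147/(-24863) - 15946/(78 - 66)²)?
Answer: -60738471499/1790136 ≈ -33930.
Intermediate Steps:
-33819 + (-5147/(-24863) - 15946/(78 - 66)²) = -33819 + (-5147*(-1/24863) - 15946/(12²)) = -33819 + (5147/24863 - 15946/144) = -33819 + (5147/24863 - 15946*1/144) = -33819 + (5147/24863 - 7973/72) = -33819 - 197862115/1790136 = -60738471499/1790136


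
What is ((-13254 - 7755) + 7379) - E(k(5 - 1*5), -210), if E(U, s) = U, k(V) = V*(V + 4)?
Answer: -13630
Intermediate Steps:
k(V) = V*(4 + V)
((-13254 - 7755) + 7379) - E(k(5 - 1*5), -210) = ((-13254 - 7755) + 7379) - (5 - 1*5)*(4 + (5 - 1*5)) = (-21009 + 7379) - (5 - 5)*(4 + (5 - 5)) = -13630 - 0*(4 + 0) = -13630 - 0*4 = -13630 - 1*0 = -13630 + 0 = -13630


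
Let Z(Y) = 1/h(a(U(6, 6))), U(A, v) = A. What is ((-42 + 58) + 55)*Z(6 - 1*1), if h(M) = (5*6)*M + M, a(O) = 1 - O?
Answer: -71/155 ≈ -0.45806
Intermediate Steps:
h(M) = 31*M (h(M) = 30*M + M = 31*M)
Z(Y) = -1/155 (Z(Y) = 1/(31*(1 - 1*6)) = 1/(31*(1 - 6)) = 1/(31*(-5)) = 1/(-155) = -1/155)
((-42 + 58) + 55)*Z(6 - 1*1) = ((-42 + 58) + 55)*(-1/155) = (16 + 55)*(-1/155) = 71*(-1/155) = -71/155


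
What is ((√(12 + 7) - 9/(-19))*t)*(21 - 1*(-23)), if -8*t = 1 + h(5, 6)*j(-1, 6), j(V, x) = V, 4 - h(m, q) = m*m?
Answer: -1089/19 - 121*√19 ≈ -584.74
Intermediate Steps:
h(m, q) = 4 - m² (h(m, q) = 4 - m*m = 4 - m²)
t = -11/4 (t = -(1 + (4 - 1*5²)*(-1))/8 = -(1 + (4 - 1*25)*(-1))/8 = -(1 + (4 - 25)*(-1))/8 = -(1 - 21*(-1))/8 = -(1 + 21)/8 = -⅛*22 = -11/4 ≈ -2.7500)
((√(12 + 7) - 9/(-19))*t)*(21 - 1*(-23)) = ((√(12 + 7) - 9/(-19))*(-11/4))*(21 - 1*(-23)) = ((√19 - 9*(-1)/19)*(-11/4))*(21 + 23) = ((√19 - 1*(-9/19))*(-11/4))*44 = ((√19 + 9/19)*(-11/4))*44 = ((9/19 + √19)*(-11/4))*44 = (-99/76 - 11*√19/4)*44 = -1089/19 - 121*√19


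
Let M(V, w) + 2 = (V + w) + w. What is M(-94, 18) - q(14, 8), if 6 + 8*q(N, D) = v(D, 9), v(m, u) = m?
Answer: -241/4 ≈ -60.250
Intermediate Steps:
q(N, D) = -¾ + D/8
M(V, w) = -2 + V + 2*w (M(V, w) = -2 + ((V + w) + w) = -2 + (V + 2*w) = -2 + V + 2*w)
M(-94, 18) - q(14, 8) = (-2 - 94 + 2*18) - (-¾ + (⅛)*8) = (-2 - 94 + 36) - (-¾ + 1) = -60 - 1*¼ = -60 - ¼ = -241/4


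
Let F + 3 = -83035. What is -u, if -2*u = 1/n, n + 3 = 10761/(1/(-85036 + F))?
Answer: -1/3617288634 ≈ -2.7645e-10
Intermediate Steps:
F = -83038 (F = -3 - 83035 = -83038)
n = -1808644317 (n = -3 + 10761/(1/(-85036 - 83038)) = -3 + 10761/(1/(-168074)) = -3 + 10761/(-1/168074) = -3 + 10761*(-168074) = -3 - 1808644314 = -1808644317)
u = 1/3617288634 (u = -½/(-1808644317) = -½*(-1/1808644317) = 1/3617288634 ≈ 2.7645e-10)
-u = -1*1/3617288634 = -1/3617288634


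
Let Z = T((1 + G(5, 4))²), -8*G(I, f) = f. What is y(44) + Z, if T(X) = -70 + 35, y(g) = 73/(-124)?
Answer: -4413/124 ≈ -35.589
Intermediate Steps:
y(g) = -73/124 (y(g) = 73*(-1/124) = -73/124)
G(I, f) = -f/8
T(X) = -35
Z = -35
y(44) + Z = -73/124 - 35 = -4413/124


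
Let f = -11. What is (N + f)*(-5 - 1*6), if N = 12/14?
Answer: 781/7 ≈ 111.57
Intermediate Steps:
N = 6/7 (N = 12*(1/14) = 6/7 ≈ 0.85714)
(N + f)*(-5 - 1*6) = (6/7 - 11)*(-5 - 1*6) = -71*(-5 - 6)/7 = -71/7*(-11) = 781/7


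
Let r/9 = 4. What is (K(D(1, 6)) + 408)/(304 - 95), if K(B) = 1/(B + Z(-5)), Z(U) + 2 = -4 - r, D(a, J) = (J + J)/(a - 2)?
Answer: 22031/11286 ≈ 1.9521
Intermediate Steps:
D(a, J) = 2*J/(-2 + a) (D(a, J) = (2*J)/(-2 + a) = 2*J/(-2 + a))
r = 36 (r = 9*4 = 36)
Z(U) = -42 (Z(U) = -2 + (-4 - 1*36) = -2 + (-4 - 36) = -2 - 40 = -42)
K(B) = 1/(-42 + B) (K(B) = 1/(B - 42) = 1/(-42 + B))
(K(D(1, 6)) + 408)/(304 - 95) = (1/(-42 + 2*6/(-2 + 1)) + 408)/(304 - 95) = (1/(-42 + 2*6/(-1)) + 408)/209 = (1/(-42 + 2*6*(-1)) + 408)*(1/209) = (1/(-42 - 12) + 408)*(1/209) = (1/(-54) + 408)*(1/209) = (-1/54 + 408)*(1/209) = (22031/54)*(1/209) = 22031/11286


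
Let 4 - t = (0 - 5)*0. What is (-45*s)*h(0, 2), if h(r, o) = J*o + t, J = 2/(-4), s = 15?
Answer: -2025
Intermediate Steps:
t = 4 (t = 4 - (0 - 5)*0 = 4 - (-5)*0 = 4 - 1*0 = 4 + 0 = 4)
J = -½ (J = 2*(-¼) = -½ ≈ -0.50000)
h(r, o) = 4 - o/2 (h(r, o) = -o/2 + 4 = 4 - o/2)
(-45*s)*h(0, 2) = (-45*15)*(4 - ½*2) = -675*(4 - 1) = -675*3 = -2025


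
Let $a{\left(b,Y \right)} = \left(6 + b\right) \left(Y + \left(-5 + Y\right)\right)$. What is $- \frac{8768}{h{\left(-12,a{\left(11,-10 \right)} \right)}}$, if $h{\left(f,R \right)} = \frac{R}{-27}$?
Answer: $- \frac{236736}{425} \approx -557.03$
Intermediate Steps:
$a{\left(b,Y \right)} = \left(-5 + 2 Y\right) \left(6 + b\right)$ ($a{\left(b,Y \right)} = \left(6 + b\right) \left(-5 + 2 Y\right) = \left(-5 + 2 Y\right) \left(6 + b\right)$)
$h{\left(f,R \right)} = - \frac{R}{27}$ ($h{\left(f,R \right)} = R \left(- \frac{1}{27}\right) = - \frac{R}{27}$)
$- \frac{8768}{h{\left(-12,a{\left(11,-10 \right)} \right)}} = - \frac{8768}{\left(- \frac{1}{27}\right) \left(-30 - 55 + 12 \left(-10\right) + 2 \left(-10\right) 11\right)} = - \frac{8768}{\left(- \frac{1}{27}\right) \left(-30 - 55 - 120 - 220\right)} = - \frac{8768}{\left(- \frac{1}{27}\right) \left(-425\right)} = - \frac{8768}{\frac{425}{27}} = \left(-8768\right) \frac{27}{425} = - \frac{236736}{425}$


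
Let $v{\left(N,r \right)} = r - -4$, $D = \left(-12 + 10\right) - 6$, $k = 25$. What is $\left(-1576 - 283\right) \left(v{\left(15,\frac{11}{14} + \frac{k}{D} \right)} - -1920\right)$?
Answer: $- \frac{200052567}{56} \approx -3.5724 \cdot 10^{6}$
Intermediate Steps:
$D = -8$ ($D = -2 - 6 = -8$)
$v{\left(N,r \right)} = 4 + r$ ($v{\left(N,r \right)} = r + 4 = 4 + r$)
$\left(-1576 - 283\right) \left(v{\left(15,\frac{11}{14} + \frac{k}{D} \right)} - -1920\right) = \left(-1576 - 283\right) \left(\left(4 + \left(\frac{11}{14} + \frac{25}{-8}\right)\right) - -1920\right) = - 1859 \left(\left(4 + \left(11 \cdot \frac{1}{14} + 25 \left(- \frac{1}{8}\right)\right)\right) + 1920\right) = - 1859 \left(\left(4 + \left(\frac{11}{14} - \frac{25}{8}\right)\right) + 1920\right) = - 1859 \left(\left(4 - \frac{131}{56}\right) + 1920\right) = - 1859 \left(\frac{93}{56} + 1920\right) = \left(-1859\right) \frac{107613}{56} = - \frac{200052567}{56}$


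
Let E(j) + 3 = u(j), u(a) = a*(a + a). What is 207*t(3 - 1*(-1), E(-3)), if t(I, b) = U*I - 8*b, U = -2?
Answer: -26496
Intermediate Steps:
u(a) = 2*a**2 (u(a) = a*(2*a) = 2*a**2)
E(j) = -3 + 2*j**2
t(I, b) = -8*b - 2*I (t(I, b) = -2*I - 8*b = -8*b - 2*I)
207*t(3 - 1*(-1), E(-3)) = 207*(-8*(-3 + 2*(-3)**2) - 2*(3 - 1*(-1))) = 207*(-8*(-3 + 2*9) - 2*(3 + 1)) = 207*(-8*(-3 + 18) - 2*4) = 207*(-8*15 - 8) = 207*(-120 - 8) = 207*(-128) = -26496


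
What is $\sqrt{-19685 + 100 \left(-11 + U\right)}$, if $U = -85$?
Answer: $i \sqrt{29285} \approx 171.13 i$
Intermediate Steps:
$\sqrt{-19685 + 100 \left(-11 + U\right)} = \sqrt{-19685 + 100 \left(-11 - 85\right)} = \sqrt{-19685 + 100 \left(-96\right)} = \sqrt{-19685 - 9600} = \sqrt{-29285} = i \sqrt{29285}$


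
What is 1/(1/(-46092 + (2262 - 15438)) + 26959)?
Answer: 59268/1597806011 ≈ 3.7093e-5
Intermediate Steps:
1/(1/(-46092 + (2262 - 15438)) + 26959) = 1/(1/(-46092 - 13176) + 26959) = 1/(1/(-59268) + 26959) = 1/(-1/59268 + 26959) = 1/(1597806011/59268) = 59268/1597806011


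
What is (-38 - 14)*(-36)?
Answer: 1872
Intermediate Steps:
(-38 - 14)*(-36) = -52*(-36) = 1872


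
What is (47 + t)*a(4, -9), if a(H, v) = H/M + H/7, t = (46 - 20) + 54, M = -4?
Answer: -381/7 ≈ -54.429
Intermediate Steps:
t = 80 (t = 26 + 54 = 80)
a(H, v) = -3*H/28 (a(H, v) = H/(-4) + H/7 = H*(-¼) + H*(⅐) = -H/4 + H/7 = -3*H/28)
(47 + t)*a(4, -9) = (47 + 80)*(-3/28*4) = 127*(-3/7) = -381/7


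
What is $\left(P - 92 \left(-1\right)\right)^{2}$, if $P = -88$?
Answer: $16$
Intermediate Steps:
$\left(P - 92 \left(-1\right)\right)^{2} = \left(-88 - 92 \left(-1\right)\right)^{2} = \left(-88 - -92\right)^{2} = \left(-88 + 92\right)^{2} = 4^{2} = 16$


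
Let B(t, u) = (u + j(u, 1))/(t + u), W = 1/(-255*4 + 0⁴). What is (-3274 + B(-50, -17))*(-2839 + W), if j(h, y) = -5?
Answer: 52929085118/5695 ≈ 9.2940e+6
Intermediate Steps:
W = -1/1020 (W = 1/(-1020 + 0) = 1/(-1020) = -1/1020 ≈ -0.00098039)
B(t, u) = (-5 + u)/(t + u) (B(t, u) = (u - 5)/(t + u) = (-5 + u)/(t + u))
(-3274 + B(-50, -17))*(-2839 + W) = (-3274 + (-5 - 17)/(-50 - 17))*(-2839 - 1/1020) = (-3274 - 22/(-67))*(-2895781/1020) = (-3274 - 1/67*(-22))*(-2895781/1020) = (-3274 + 22/67)*(-2895781/1020) = -219336/67*(-2895781/1020) = 52929085118/5695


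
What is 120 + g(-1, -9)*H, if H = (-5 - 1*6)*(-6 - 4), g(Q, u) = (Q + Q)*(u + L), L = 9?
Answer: 120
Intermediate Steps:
g(Q, u) = 2*Q*(9 + u) (g(Q, u) = (Q + Q)*(u + 9) = (2*Q)*(9 + u) = 2*Q*(9 + u))
H = 110 (H = (-5 - 6)*(-10) = -11*(-10) = 110)
120 + g(-1, -9)*H = 120 + (2*(-1)*(9 - 9))*110 = 120 + (2*(-1)*0)*110 = 120 + 0*110 = 120 + 0 = 120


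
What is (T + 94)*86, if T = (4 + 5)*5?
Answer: 11954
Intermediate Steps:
T = 45 (T = 9*5 = 45)
(T + 94)*86 = (45 + 94)*86 = 139*86 = 11954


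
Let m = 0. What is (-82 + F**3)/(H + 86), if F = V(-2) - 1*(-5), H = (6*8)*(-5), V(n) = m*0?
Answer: -43/154 ≈ -0.27922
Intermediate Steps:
V(n) = 0 (V(n) = 0*0 = 0)
H = -240 (H = 48*(-5) = -240)
F = 5 (F = 0 - 1*(-5) = 0 + 5 = 5)
(-82 + F**3)/(H + 86) = (-82 + 5**3)/(-240 + 86) = (-82 + 125)/(-154) = 43*(-1/154) = -43/154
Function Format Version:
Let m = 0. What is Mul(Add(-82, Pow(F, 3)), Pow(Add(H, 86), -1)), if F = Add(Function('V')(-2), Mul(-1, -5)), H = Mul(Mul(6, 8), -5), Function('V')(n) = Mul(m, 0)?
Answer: Rational(-43, 154) ≈ -0.27922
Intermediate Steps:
Function('V')(n) = 0 (Function('V')(n) = Mul(0, 0) = 0)
H = -240 (H = Mul(48, -5) = -240)
F = 5 (F = Add(0, Mul(-1, -5)) = Add(0, 5) = 5)
Mul(Add(-82, Pow(F, 3)), Pow(Add(H, 86), -1)) = Mul(Add(-82, Pow(5, 3)), Pow(Add(-240, 86), -1)) = Mul(Add(-82, 125), Pow(-154, -1)) = Mul(43, Rational(-1, 154)) = Rational(-43, 154)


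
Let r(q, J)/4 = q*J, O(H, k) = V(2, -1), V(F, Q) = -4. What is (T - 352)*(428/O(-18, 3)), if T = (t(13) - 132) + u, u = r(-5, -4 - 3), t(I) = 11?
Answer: 35631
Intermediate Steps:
O(H, k) = -4
r(q, J) = 4*J*q (r(q, J) = 4*(q*J) = 4*(J*q) = 4*J*q)
u = 140 (u = 4*(-4 - 3)*(-5) = 4*(-7)*(-5) = 140)
T = 19 (T = (11 - 132) + 140 = -121 + 140 = 19)
(T - 352)*(428/O(-18, 3)) = (19 - 352)*(428/(-4)) = -142524*(-1)/4 = -333*(-107) = 35631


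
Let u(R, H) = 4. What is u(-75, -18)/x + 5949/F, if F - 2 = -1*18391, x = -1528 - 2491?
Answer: -23982587/73905391 ≈ -0.32450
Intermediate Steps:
x = -4019
F = -18389 (F = 2 - 1*18391 = 2 - 18391 = -18389)
u(-75, -18)/x + 5949/F = 4/(-4019) + 5949/(-18389) = 4*(-1/4019) + 5949*(-1/18389) = -4/4019 - 5949/18389 = -23982587/73905391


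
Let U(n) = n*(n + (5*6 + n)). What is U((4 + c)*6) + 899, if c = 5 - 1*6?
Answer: 2087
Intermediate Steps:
c = -1 (c = 5 - 6 = -1)
U(n) = n*(30 + 2*n) (U(n) = n*(n + (30 + n)) = n*(30 + 2*n))
U((4 + c)*6) + 899 = 2*((4 - 1)*6)*(15 + (4 - 1)*6) + 899 = 2*(3*6)*(15 + 3*6) + 899 = 2*18*(15 + 18) + 899 = 2*18*33 + 899 = 1188 + 899 = 2087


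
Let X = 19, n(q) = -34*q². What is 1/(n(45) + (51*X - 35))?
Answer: -1/67916 ≈ -1.4724e-5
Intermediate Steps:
1/(n(45) + (51*X - 35)) = 1/(-34*45² + (51*19 - 35)) = 1/(-34*2025 + (969 - 35)) = 1/(-68850 + 934) = 1/(-67916) = -1/67916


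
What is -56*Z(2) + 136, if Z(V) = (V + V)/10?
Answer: 568/5 ≈ 113.60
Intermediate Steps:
Z(V) = V/5 (Z(V) = (2*V)*(⅒) = V/5)
-56*Z(2) + 136 = -56*2/5 + 136 = -56*⅖ + 136 = -112/5 + 136 = 568/5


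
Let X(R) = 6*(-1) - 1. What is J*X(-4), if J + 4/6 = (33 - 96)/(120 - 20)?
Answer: 2723/300 ≈ 9.0767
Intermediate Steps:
X(R) = -7 (X(R) = -6 - 1 = -7)
J = -389/300 (J = -⅔ + (33 - 96)/(120 - 20) = -⅔ - 63/100 = -389/300 ≈ -1.2967)
J*X(-4) = -389/300*(-7) = 2723/300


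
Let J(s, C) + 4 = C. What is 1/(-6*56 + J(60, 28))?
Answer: -1/312 ≈ -0.0032051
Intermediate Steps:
J(s, C) = -4 + C
1/(-6*56 + J(60, 28)) = 1/(-6*56 + (-4 + 28)) = 1/(-336 + 24) = 1/(-312) = -1/312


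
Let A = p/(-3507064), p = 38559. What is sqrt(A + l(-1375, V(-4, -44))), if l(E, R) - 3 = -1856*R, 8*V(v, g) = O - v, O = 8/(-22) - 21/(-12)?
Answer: I*sqrt(31680034226466)/159412 ≈ 35.308*I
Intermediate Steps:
O = 61/44 (O = 8*(-1/22) - 21*(-1/12) = -4/11 + 7/4 = 61/44 ≈ 1.3864)
V(v, g) = 61/352 - v/8 (V(v, g) = (61/44 - v)/8 = 61/352 - v/8)
l(E, R) = 3 - 1856*R
A = -38559/3507064 (A = 38559/(-3507064) = 38559*(-1/3507064) = -38559/3507064 ≈ -0.010995)
sqrt(A + l(-1375, V(-4, -44))) = sqrt(-38559/3507064 + (3 - 1856*(61/352 - 1/8*(-4)))) = sqrt(-38559/3507064 + (3 - 1856*(61/352 + 1/2))) = sqrt(-38559/3507064 + (3 - 1856*237/352)) = sqrt(-38559/3507064 + (3 - 13746/11)) = sqrt(-38559/3507064 - 13713/11) = sqrt(-4372072071/3507064) = I*sqrt(31680034226466)/159412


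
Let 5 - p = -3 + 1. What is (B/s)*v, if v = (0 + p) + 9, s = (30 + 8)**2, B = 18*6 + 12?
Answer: 480/361 ≈ 1.3296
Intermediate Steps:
p = 7 (p = 5 - (-3 + 1) = 5 - 1*(-2) = 5 + 2 = 7)
B = 120 (B = 108 + 12 = 120)
s = 1444 (s = 38**2 = 1444)
v = 16 (v = (0 + 7) + 9 = 7 + 9 = 16)
(B/s)*v = (120/1444)*16 = (120*(1/1444))*16 = (30/361)*16 = 480/361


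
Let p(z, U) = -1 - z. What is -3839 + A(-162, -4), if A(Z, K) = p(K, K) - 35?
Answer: -3871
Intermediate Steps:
A(Z, K) = -36 - K (A(Z, K) = (-1 - K) - 35 = -36 - K)
-3839 + A(-162, -4) = -3839 + (-36 - 1*(-4)) = -3839 + (-36 + 4) = -3839 - 32 = -3871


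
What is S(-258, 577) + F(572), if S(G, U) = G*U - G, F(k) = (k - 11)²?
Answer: 166113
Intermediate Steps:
F(k) = (-11 + k)²
S(G, U) = -G + G*U
S(-258, 577) + F(572) = -258*(-1 + 577) + (-11 + 572)² = -258*576 + 561² = -148608 + 314721 = 166113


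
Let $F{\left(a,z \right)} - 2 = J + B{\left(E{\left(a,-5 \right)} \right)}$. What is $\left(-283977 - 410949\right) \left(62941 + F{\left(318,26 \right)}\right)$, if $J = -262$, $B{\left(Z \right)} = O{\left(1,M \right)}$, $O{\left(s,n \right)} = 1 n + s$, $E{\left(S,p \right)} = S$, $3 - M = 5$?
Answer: $-43557961680$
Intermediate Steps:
$M = -2$ ($M = 3 - 5 = -2$)
$O{\left(s,n \right)} = n + s$
$B{\left(Z \right)} = -1$ ($B{\left(Z \right)} = -2 + 1 = -1$)
$F{\left(a,z \right)} = -261$ ($F{\left(a,z \right)} = 2 - 263 = -261$)
$\left(-283977 - 410949\right) \left(62941 + F{\left(318,26 \right)}\right) = \left(-283977 - 410949\right) \left(62941 - 261\right) = \left(-694926\right) 62680 = -43557961680$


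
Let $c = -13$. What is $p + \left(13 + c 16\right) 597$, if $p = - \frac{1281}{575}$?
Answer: $- \frac{66939906}{575} \approx -1.1642 \cdot 10^{5}$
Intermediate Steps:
$p = - \frac{1281}{575}$ ($p = \left(-1281\right) \frac{1}{575} = - \frac{1281}{575} \approx -2.2278$)
$p + \left(13 + c 16\right) 597 = - \frac{1281}{575} + \left(13 - 208\right) 597 = - \frac{1281}{575} - 116415 = - \frac{66939906}{575}$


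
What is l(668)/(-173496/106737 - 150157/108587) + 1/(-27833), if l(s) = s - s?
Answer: -1/27833 ≈ -3.5929e-5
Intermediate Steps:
l(s) = 0
l(668)/(-173496/106737 - 150157/108587) + 1/(-27833) = 0/(-173496/106737 - 150157/108587) + 1/(-27833) = 0/(-173496*1/106737 - 150157*1/108587) - 1/27833 = 0/(-57832/35579 - 150157/108587) - 1/27833 = 0/(-11622239287/3863416873) - 1/27833 = 0*(-3863416873/11622239287) - 1/27833 = 0 - 1/27833 = -1/27833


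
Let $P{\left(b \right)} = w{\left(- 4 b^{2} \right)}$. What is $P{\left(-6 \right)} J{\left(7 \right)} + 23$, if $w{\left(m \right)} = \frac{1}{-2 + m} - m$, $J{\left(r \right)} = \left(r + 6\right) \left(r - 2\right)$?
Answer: $\frac{1369853}{146} \approx 9382.6$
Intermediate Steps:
$J{\left(r \right)} = \left(-2 + r\right) \left(6 + r\right)$ ($J{\left(r \right)} = \left(6 + r\right) \left(-2 + r\right) = \left(-2 + r\right) \left(6 + r\right)$)
$P{\left(b \right)} = \frac{1 - 16 b^{4} - 8 b^{2}}{-2 - 4 b^{2}}$ ($P{\left(b \right)} = \frac{1 - \left(- 4 b^{2}\right)^{2} + 2 \left(- 4 b^{2}\right)}{-2 - 4 b^{2}} = \frac{1 - 16 b^{4} - 8 b^{2}}{-2 - 4 b^{2}}$)
$P{\left(-6 \right)} J{\left(7 \right)} + 23 = \frac{-1 + 8 \left(-6\right)^{2} + 16 \left(-6\right)^{4}}{2 \left(1 + 2 \left(-6\right)^{2}\right)} \left(-12 + 7^{2} + 4 \cdot 7\right) + 23 = \frac{-1 + 8 \cdot 36 + 16 \cdot 1296}{2 \left(1 + 2 \cdot 36\right)} \left(-12 + 49 + 28\right) + 23 = \frac{-1 + 288 + 20736}{2 \left(1 + 72\right)} 65 + 23 = \frac{1}{2} \cdot \frac{1}{73} \cdot 21023 \cdot 65 + 23 = \frac{21023}{146} \cdot 65 + 23 = \frac{1366495}{146} + 23 = \frac{1369853}{146}$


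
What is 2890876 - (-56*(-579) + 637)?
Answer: 2857815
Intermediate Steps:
2890876 - (-56*(-579) + 637) = 2890876 - (32424 + 637) = 2890876 - 1*33061 = 2890876 - 33061 = 2857815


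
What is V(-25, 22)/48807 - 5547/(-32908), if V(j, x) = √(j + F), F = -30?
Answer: 5547/32908 + I*√55/48807 ≈ 0.16856 + 0.00015195*I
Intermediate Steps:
V(j, x) = √(-30 + j) (V(j, x) = √(j - 30) = √(-30 + j))
V(-25, 22)/48807 - 5547/(-32908) = √(-30 - 25)/48807 - 5547/(-32908) = √(-55)*(1/48807) - 5547*(-1/32908) = (I*√55)*(1/48807) + 5547/32908 = I*√55/48807 + 5547/32908 = 5547/32908 + I*√55/48807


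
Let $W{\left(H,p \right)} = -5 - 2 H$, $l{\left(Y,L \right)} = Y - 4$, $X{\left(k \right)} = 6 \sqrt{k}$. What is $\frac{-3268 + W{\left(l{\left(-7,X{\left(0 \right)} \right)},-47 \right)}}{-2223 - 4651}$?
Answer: $\frac{3251}{6874} \approx 0.47294$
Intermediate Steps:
$l{\left(Y,L \right)} = -4 + Y$
$\frac{-3268 + W{\left(l{\left(-7,X{\left(0 \right)} \right)},-47 \right)}}{-2223 - 4651} = \frac{-3268 - \left(5 + 2 \left(-4 - 7\right)\right)}{-2223 - 4651} = \frac{-3268 - -17}{-6874} = \left(-3268 + \left(-5 + 22\right)\right) \left(- \frac{1}{6874}\right) = \left(-3268 + 17\right) \left(- \frac{1}{6874}\right) = \left(-3251\right) \left(- \frac{1}{6874}\right) = \frac{3251}{6874}$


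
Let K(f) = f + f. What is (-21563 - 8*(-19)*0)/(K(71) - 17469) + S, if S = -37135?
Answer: -643416582/17327 ≈ -37134.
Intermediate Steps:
K(f) = 2*f
(-21563 - 8*(-19)*0)/(K(71) - 17469) + S = (-21563 - 8*(-19)*0)/(2*71 - 17469) - 37135 = (-21563 + 152*0)/(142 - 17469) - 37135 = (-21563 + 0)/(-17327) - 37135 = -21563*(-1/17327) - 37135 = 21563/17327 - 37135 = -643416582/17327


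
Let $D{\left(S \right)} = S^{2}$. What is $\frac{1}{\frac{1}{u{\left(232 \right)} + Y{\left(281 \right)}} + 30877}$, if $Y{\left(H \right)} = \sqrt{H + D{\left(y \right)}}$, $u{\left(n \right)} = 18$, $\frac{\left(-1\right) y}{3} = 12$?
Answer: $\frac{38688863}{1194595467064} - \frac{\sqrt{1577}}{1194595467064} \approx 3.2387 \cdot 10^{-5}$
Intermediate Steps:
$y = -36$ ($y = \left(-3\right) 12 = -36$)
$Y{\left(H \right)} = \sqrt{1296 + H}$ ($Y{\left(H \right)} = \sqrt{H + \left(-36\right)^{2}} = \sqrt{H + 1296} = \sqrt{1296 + H}$)
$\frac{1}{\frac{1}{u{\left(232 \right)} + Y{\left(281 \right)}} + 30877} = \frac{1}{\frac{1}{18 + \sqrt{1296 + 281}} + 30877} = \frac{1}{\frac{1}{18 + \sqrt{1577}} + 30877} = \frac{1}{30877 + \frac{1}{18 + \sqrt{1577}}}$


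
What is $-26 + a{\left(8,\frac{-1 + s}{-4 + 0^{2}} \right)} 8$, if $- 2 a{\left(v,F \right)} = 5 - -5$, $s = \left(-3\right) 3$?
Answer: $-66$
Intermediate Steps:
$s = -9$
$a{\left(v,F \right)} = -5$ ($a{\left(v,F \right)} = - \frac{5 - -5}{2} = - \frac{5 + 5}{2} = \left(- \frac{1}{2}\right) 10 = -5$)
$-26 + a{\left(8,\frac{-1 + s}{-4 + 0^{2}} \right)} 8 = -26 - 40 = -66$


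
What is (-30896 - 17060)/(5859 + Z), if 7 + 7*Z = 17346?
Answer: -11989/2084 ≈ -5.7529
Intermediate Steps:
Z = 2477 (Z = -1 + (⅐)*17346 = -1 + 2478 = 2477)
(-30896 - 17060)/(5859 + Z) = (-30896 - 17060)/(5859 + 2477) = -47956/8336 = -47956*1/8336 = -11989/2084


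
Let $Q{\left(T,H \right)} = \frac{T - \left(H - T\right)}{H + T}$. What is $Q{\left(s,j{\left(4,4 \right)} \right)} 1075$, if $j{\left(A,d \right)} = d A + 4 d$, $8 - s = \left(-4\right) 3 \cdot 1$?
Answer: $\frac{2150}{13} \approx 165.38$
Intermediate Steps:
$s = 20$ ($s = 8 - \left(-4\right) 3 \cdot 1 = 8 - \left(-12\right) 1 = 8 - -12 = 8 + 12 = 20$)
$j{\left(A,d \right)} = 4 d + A d$ ($j{\left(A,d \right)} = A d + 4 d = 4 d + A d$)
$Q{\left(T,H \right)} = \frac{- H + 2 T}{H + T}$
$Q{\left(s,j{\left(4,4 \right)} \right)} 1075 = \frac{- 4 \left(4 + 4\right) + 2 \cdot 20}{4 \left(4 + 4\right) + 20} \cdot 1075 = \frac{- 4 \cdot 8 + 40}{4 \cdot 8 + 20} \cdot 1075 = \frac{\left(-1\right) 32 + 40}{32 + 20} \cdot 1075 = \frac{-32 + 40}{52} \cdot 1075 = \frac{1}{52} \cdot 8 \cdot 1075 = \frac{2}{13} \cdot 1075 = \frac{2150}{13}$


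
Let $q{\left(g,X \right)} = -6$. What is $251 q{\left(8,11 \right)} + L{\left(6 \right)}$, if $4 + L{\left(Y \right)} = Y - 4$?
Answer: $-1508$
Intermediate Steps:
$L{\left(Y \right)} = -8 + Y$ ($L{\left(Y \right)} = -4 + \left(Y - 4\right) = -4 + \left(-4 + Y\right) = -8 + Y$)
$251 q{\left(8,11 \right)} + L{\left(6 \right)} = 251 \left(-6\right) + \left(-8 + 6\right) = -1506 - 2 = -1508$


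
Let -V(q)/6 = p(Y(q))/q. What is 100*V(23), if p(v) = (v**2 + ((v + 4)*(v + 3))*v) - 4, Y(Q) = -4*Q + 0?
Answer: 427250400/23 ≈ 1.8576e+7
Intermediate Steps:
Y(Q) = -4*Q
p(v) = -4 + v**2 + v*(3 + v)*(4 + v) (p(v) = (v**2 + ((4 + v)*(3 + v))*v) - 4 = (v**2 + ((3 + v)*(4 + v))*v) - 4 = (v**2 + v*(3 + v)*(4 + v)) - 4 = -4 + v**2 + v*(3 + v)*(4 + v))
V(q) = -6*(-4 - 64*q**3 - 48*q + 128*q**2)/q (V(q) = -6*(-4 + (-4*q)**3 + 8*(-4*q)**2 + 12*(-4*q))/q = -6*(-4 - 64*q**3 + 8*(16*q**2) - 48*q)/q = -6*(-4 - 64*q**3 + 128*q**2 - 48*q)/q = -6*(-4 - 64*q**3 - 48*q + 128*q**2)/q)
100*V(23) = 100*(288 - 768*23 + 24/23 + 384*23**2) = 100*(288 - 17664 + 24*(1/23) + 384*529) = 100*(288 - 17664 + 24/23 + 203136) = 100*(4272504/23) = 427250400/23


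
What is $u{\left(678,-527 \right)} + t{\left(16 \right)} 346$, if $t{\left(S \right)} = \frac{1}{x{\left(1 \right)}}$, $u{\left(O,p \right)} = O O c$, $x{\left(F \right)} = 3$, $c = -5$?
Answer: $- \frac{6894914}{3} \approx -2.2983 \cdot 10^{6}$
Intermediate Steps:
$u{\left(O,p \right)} = - 5 O^{2}$ ($u{\left(O,p \right)} = O O \left(-5\right) = O^{2} \left(-5\right) = - 5 O^{2}$)
$t{\left(S \right)} = \frac{1}{3}$
$u{\left(678,-527 \right)} + t{\left(16 \right)} 346 = - 5 \cdot 678^{2} + \frac{1}{3} \cdot 346 = \left(-5\right) 459684 + \frac{346}{3} = -2298420 + \frac{346}{3} = - \frac{6894914}{3}$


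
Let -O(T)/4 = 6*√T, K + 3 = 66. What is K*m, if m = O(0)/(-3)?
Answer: 0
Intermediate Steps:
K = 63 (K = -3 + 66 = 63)
O(T) = -24*√T
m = 0 (m = -24*√0/(-3) = -24*0*(-⅓) = 0*(-⅓) = 0)
K*m = 63*0 = 0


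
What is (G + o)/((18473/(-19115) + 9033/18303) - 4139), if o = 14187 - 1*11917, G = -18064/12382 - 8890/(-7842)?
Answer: -6425347187867443195/11718661676619289623 ≈ -0.54830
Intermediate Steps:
G = -7895477/24274911 (G = -18064*1/12382 - 8890*(-1/7842) = -9032/6191 + 4445/3921 = -7895477/24274911 ≈ -0.32525)
o = 2270 (o = 14187 - 11917 = 2270)
(G + o)/((18473/(-19115) + 9033/18303) - 4139) = (-7895477/24274911 + 2270)/((18473/(-19115) + 9033/18303) - 4139) = 55096152493/(24274911*((18473*(-1/19115) + 9033*(1/18303)) - 4139)) = 55096152493/(24274911*((-18473/19115 + 3011/6101) - 4139)) = 55096152493/(24274911*(-55148508/116620615 - 4139)) = 55096152493/(24274911*(-482747873993/116620615)) = (55096152493/24274911)*(-116620615/482747873993) = -6425347187867443195/11718661676619289623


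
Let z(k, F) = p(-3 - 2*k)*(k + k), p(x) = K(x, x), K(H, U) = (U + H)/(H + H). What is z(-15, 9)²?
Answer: 900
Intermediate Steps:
K(H, U) = (H + U)/(2*H) (K(H, U) = (H + U)/((2*H)) = (H + U)*(1/(2*H)) = (H + U)/(2*H))
p(x) = 1 (p(x) = (x + x)/(2*x) = (2*x)/(2*x) = 1)
z(k, F) = 2*k (z(k, F) = 1*(k + k) = 1*(2*k) = 2*k)
z(-15, 9)² = (2*(-15))² = (-30)² = 900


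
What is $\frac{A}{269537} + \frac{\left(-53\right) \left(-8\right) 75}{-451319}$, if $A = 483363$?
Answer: $\frac{209579629197}{121647169303} \approx 1.7228$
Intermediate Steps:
$\frac{A}{269537} + \frac{\left(-53\right) \left(-8\right) 75}{-451319} = \frac{483363}{269537} + \frac{\left(-53\right) \left(-8\right) 75}{-451319} = 483363 \cdot \frac{1}{269537} + 424 \cdot 75 \left(- \frac{1}{451319}\right) = \frac{483363}{269537} + 31800 \left(- \frac{1}{451319}\right) = \frac{483363}{269537} - \frac{31800}{451319} = \frac{209579629197}{121647169303}$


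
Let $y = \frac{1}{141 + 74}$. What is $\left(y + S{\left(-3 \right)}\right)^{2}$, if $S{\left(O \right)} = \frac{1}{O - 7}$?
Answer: $\frac{1681}{184900} \approx 0.0090914$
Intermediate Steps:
$y = \frac{1}{215} \approx 0.0046512$
$S{\left(O \right)} = \frac{1}{-7 + O}$
$\left(y + S{\left(-3 \right)}\right)^{2} = \left(\frac{1}{215} + \frac{1}{-7 - 3}\right)^{2} = \left(\frac{1}{215} + \frac{1}{-10}\right)^{2} = \left(\frac{1}{215} - \frac{1}{10}\right)^{2} = \left(- \frac{41}{430}\right)^{2} = \frac{1681}{184900}$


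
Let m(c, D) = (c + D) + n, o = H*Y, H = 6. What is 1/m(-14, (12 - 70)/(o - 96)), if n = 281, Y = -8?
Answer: 72/19253 ≈ 0.0037397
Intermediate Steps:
o = -48 (o = 6*(-8) = -48)
m(c, D) = 281 + D + c (m(c, D) = (c + D) + 281 = (D + c) + 281 = 281 + D + c)
1/m(-14, (12 - 70)/(o - 96)) = 1/(281 + (12 - 70)/(-48 - 96) - 14) = 1/(281 - 58/(-144) - 14) = 1/(281 - 58*(-1/144) - 14) = 1/(281 + 29/72 - 14) = 1/(19253/72) = 72/19253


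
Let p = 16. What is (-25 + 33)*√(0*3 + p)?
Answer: 32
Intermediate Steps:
(-25 + 33)*√(0*3 + p) = (-25 + 33)*√(0*3 + 16) = 8*√(0 + 16) = 8*√16 = 8*4 = 32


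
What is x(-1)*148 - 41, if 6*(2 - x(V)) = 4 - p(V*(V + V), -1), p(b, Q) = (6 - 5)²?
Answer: 181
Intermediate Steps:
p(b, Q) = 1 (p(b, Q) = 1² = 1)
x(V) = 3/2 (x(V) = 2 - (4 - 1*1)/6 = 2 - (4 - 1)/6 = 2 - ⅙*3 = 2 - ½ = 3/2)
x(-1)*148 - 41 = (3/2)*148 - 41 = 222 - 41 = 181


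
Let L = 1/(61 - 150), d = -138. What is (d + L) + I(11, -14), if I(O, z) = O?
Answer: -11304/89 ≈ -127.01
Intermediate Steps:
L = -1/89 (L = 1/(-89) = -1/89 ≈ -0.011236)
(d + L) + I(11, -14) = (-138 - 1/89) + 11 = -12283/89 + 11 = -11304/89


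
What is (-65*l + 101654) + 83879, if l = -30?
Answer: 187483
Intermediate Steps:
(-65*l + 101654) + 83879 = (-65*(-30) + 101654) + 83879 = (1950 + 101654) + 83879 = 103604 + 83879 = 187483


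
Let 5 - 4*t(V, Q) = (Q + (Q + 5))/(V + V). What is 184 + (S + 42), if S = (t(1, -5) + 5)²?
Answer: 17489/64 ≈ 273.27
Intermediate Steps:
t(V, Q) = 5/4 - (5 + 2*Q)/(8*V) (t(V, Q) = 5/4 - (Q + (Q + 5))/(4*(V + V)) = 5/4 - (Q + (5 + Q))/(4*(2*V)) = 5/4 - (5 + 2*Q)*1/(2*V)/4 = 5/4 - (5 + 2*Q)/(8*V))
S = 3025/64 (S = ((⅛)*(-5 - 2*(-5) + 10*1)/1 + 5)² = ((⅛)*1*(-5 + 10 + 10) + 5)² = ((⅛)*1*15 + 5)² = (15/8 + 5)² = (55/8)² = 3025/64 ≈ 47.266)
184 + (S + 42) = 184 + (3025/64 + 42) = 184 + 5713/64 = 17489/64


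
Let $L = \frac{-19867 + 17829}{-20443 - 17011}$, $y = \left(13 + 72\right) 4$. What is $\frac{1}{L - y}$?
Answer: $- \frac{18727}{6366161} \approx -0.0029416$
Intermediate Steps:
$y = 340$ ($y = 85 \cdot 4 = 340$)
$L = \frac{1019}{18727}$ ($L = - \frac{2038}{-37454} = \left(-2038\right) \left(- \frac{1}{37454}\right) = \frac{1019}{18727} \approx 0.054413$)
$\frac{1}{L - y} = \frac{1}{\frac{1019}{18727} - 340} = \frac{1}{- \frac{6366161}{18727}} = - \frac{18727}{6366161}$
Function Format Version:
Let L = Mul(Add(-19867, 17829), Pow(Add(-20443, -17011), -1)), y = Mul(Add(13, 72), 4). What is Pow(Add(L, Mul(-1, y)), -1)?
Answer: Rational(-18727, 6366161) ≈ -0.0029416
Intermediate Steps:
y = 340 (y = Mul(85, 4) = 340)
L = Rational(1019, 18727) (L = Mul(-2038, Pow(-37454, -1)) = Mul(-2038, Rational(-1, 37454)) = Rational(1019, 18727) ≈ 0.054413)
Pow(Add(L, Mul(-1, y)), -1) = Pow(Add(Rational(1019, 18727), Mul(-1, 340)), -1) = Pow(Add(Rational(1019, 18727), -340), -1) = Pow(Rational(-6366161, 18727), -1) = Rational(-18727, 6366161)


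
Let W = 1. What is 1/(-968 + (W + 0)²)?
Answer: -1/967 ≈ -0.0010341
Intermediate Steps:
1/(-968 + (W + 0)²) = 1/(-968 + (1 + 0)²) = 1/(-968 + 1²) = 1/(-968 + 1) = 1/(-967) = -1/967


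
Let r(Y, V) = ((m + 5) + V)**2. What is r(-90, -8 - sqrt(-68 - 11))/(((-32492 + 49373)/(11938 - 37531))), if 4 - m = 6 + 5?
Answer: -179151/5627 - 170620*I*sqrt(79)/5627 ≈ -31.838 - 269.5*I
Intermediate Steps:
m = -7 (m = 4 - (6 + 5) = 4 - 1*11 = 4 - 11 = -7)
r(Y, V) = (-2 + V)**2 (r(Y, V) = ((-7 + 5) + V)**2 = (-2 + V)**2)
r(-90, -8 - sqrt(-68 - 11))/(((-32492 + 49373)/(11938 - 37531))) = (-2 + (-8 - sqrt(-68 - 11)))**2/(((-32492 + 49373)/(11938 - 37531))) = (-2 + (-8 - sqrt(-79)))**2/((16881/(-25593))) = (-2 + (-8 - I*sqrt(79)))**2/((16881*(-1/25593))) = (-2 + (-8 - I*sqrt(79)))**2/(-5627/8531) = (-10 - I*sqrt(79))**2*(-8531/5627) = -8531*(-10 - I*sqrt(79))**2/5627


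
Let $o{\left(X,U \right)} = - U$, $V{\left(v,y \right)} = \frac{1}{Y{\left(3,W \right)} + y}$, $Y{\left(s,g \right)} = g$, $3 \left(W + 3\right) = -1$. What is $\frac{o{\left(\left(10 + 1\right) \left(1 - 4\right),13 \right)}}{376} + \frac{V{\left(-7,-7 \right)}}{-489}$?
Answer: $- \frac{65313}{1899928} \approx -0.034377$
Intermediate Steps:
$W = - \frac{10}{3}$ ($W = -3 + \frac{1}{3} \left(-1\right) = -3 - \frac{1}{3} = - \frac{10}{3} \approx -3.3333$)
$V{\left(v,y \right)} = \frac{1}{- \frac{10}{3} + y}$
$\frac{o{\left(\left(10 + 1\right) \left(1 - 4\right),13 \right)}}{376} + \frac{V{\left(-7,-7 \right)}}{-489} = \frac{\left(-1\right) 13}{376} + \frac{3 \frac{1}{-10 + 3 \left(-7\right)}}{-489} = \left(-13\right) \frac{1}{376} + \frac{3}{-10 - 21} \left(- \frac{1}{489}\right) = - \frac{13}{376} + \frac{3}{-31} \left(- \frac{1}{489}\right) = - \frac{13}{376} + 3 \left(- \frac{1}{31}\right) \left(- \frac{1}{489}\right) = - \frac{13}{376} - - \frac{1}{5053} = - \frac{13}{376} + \frac{1}{5053} = - \frac{65313}{1899928}$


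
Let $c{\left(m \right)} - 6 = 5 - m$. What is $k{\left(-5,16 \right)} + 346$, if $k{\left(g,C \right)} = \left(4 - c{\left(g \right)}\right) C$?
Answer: $154$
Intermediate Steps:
$c{\left(m \right)} = 11 - m$ ($c{\left(m \right)} = 6 - \left(-5 + m\right) = 11 - m$)
$k{\left(g,C \right)} = C \left(-7 + g\right)$ ($k{\left(g,C \right)} = \left(4 - \left(11 - g\right)\right) C = \left(4 + \left(-11 + g\right)\right) C = \left(-7 + g\right) C = C \left(-7 + g\right)$)
$k{\left(-5,16 \right)} + 346 = 16 \left(-7 - 5\right) + 346 = 16 \left(-12\right) + 346 = -192 + 346 = 154$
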